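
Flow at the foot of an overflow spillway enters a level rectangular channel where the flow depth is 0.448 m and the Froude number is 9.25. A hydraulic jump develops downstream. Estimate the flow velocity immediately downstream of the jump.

Fr₁ = 9.25 (given).
Bélanger equation: y₂/y₁ = ½[√(1 + 8Fr₁²) − 1] = ½[√685.5 − 1] = 12.6.
y₂ = 12.6 × 0.448 = 5.64 m.
V₁ = Fr₁·√(g·y₁) = 9.25×√(9.81×0.448) = 19.4 m/s; q = V₁·y₁ = 8.69 m²/s.
V₂ = q/y₂ = 8.69/5.64 = 1.54 m/s.

V₂ = 1.54 m/s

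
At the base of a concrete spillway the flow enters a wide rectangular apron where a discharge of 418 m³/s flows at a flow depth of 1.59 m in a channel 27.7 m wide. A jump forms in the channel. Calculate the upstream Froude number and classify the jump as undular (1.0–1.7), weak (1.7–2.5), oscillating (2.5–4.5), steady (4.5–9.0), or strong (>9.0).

q = Q/b = 418/27.7 = 15.1 m²/s; V₁ = q/y₁ = 9.49 m/s. Fr₁ = V₁/√(g·y₁) = 2.40.
Fr₁ = 2.40 lies in the weak range.

Fr₁ = 2.40; weak jump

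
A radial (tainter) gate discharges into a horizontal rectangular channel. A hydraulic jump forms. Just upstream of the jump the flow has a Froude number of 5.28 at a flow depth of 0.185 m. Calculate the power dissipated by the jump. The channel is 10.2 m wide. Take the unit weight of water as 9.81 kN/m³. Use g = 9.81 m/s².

Fr₁ = 5.28 (given).
Bélanger equation: y₂/y₁ = ½[√(1 + 8Fr₁²) − 1] = ½[√224.0 − 1] = 6.98.
y₂ = 6.98 × 0.185 = 1.29 m.
V₁ = Fr₁·√(g·y₁) = 5.28×√(9.81×0.185) = 7.11 m/s; q = V₁·y₁ = 1.32 m²/s. V₂ = q/y₂ = 1.32/1.29 = 1.02 m/s. E₁ = y₁ + V₁²/2g = 2.76 m; E₂ = y₂ + V₂²/2g = 1.34 m. ΔE = E₁ − E₂ = 1.42 m.
Q = q·b = 1.32 × 10.2 = 13.4 m³/s. P = γ·Q·ΔE = 9.81 × 13.4 × 1.42 = 187 kW.

P = 187 kW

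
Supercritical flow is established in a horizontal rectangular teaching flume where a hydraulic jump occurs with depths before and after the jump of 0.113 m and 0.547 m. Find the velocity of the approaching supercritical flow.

V₁ = 3.96 m/s

For a rectangular channel the momentum equation gives q² = ½·g·y₁·y₂·(y₁ + y₂) = ½×9.81×0.113×0.547×0.660 = 0.200.
q = √0.200 = 0.447 m²/s.
V₁ = q/y₁ = 0.447/0.113 = 3.96 m/s.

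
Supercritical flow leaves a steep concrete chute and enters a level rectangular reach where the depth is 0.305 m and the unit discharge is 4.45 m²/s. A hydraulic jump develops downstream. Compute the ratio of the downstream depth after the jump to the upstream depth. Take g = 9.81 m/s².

y₂/y₁ = 11.4

V₁ = q/y₁ = 4.45/0.305 = 14.6 m/s. Fr₁ = V₁/√(g·y₁) = 14.6/√(9.81×0.305) = 8.43.
Sequent-depth ratio: y₂/y₁ = ½[√(1 + 8Fr₁²) − 1] = ½[√570.2 − 1] = 11.4.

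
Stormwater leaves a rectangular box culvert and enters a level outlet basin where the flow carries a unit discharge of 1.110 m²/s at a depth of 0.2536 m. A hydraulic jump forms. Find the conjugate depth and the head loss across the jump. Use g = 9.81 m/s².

y₂ = 0.8765 m; ΔE = 0.2718 m

V₁ = q/y₁ = 1.110/0.2536 = 4.377 m/s. Fr₁ = V₁/√(g·y₁) = 4.377/√(9.81×0.2536) = 2.775.
By Bélanger, y₂/y₁ = ½[√(1 + 8Fr₁²) − 1] = ½[√62.605 − 1] = 3.456.
y₂ = 3.456 × 0.2536 = 0.8765 m.
Head loss: ΔE = (y₂ − y₁)³/(4y₁y₂) = (0.8765 − 0.2536)³/(4×0.2536×0.8765) = 0.2417/0.8891 = 0.2718 m.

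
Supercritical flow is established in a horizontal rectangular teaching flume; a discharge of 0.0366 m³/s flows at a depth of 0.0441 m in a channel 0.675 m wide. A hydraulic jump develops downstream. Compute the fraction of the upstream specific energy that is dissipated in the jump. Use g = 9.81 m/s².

ΔE/E₁ = 0.0701 (7.01%)

q = Q/b = 0.0366/0.675 = 0.0542 m²/s; V₁ = q/y₁ = 1.23 m/s. Fr₁ = V₁/√(g·y₁) = 1.87.
By Bélanger, y₂/y₁ = ½[√(1 + 8Fr₁²) − 1] = ½[√28.96 − 1] = 2.19.
y₂ = 2.19 × 0.0441 = 0.0966 m.
E₁ = y₁ + V₁²/2g = 0.121 m. ΔE = (y₂ − y₁)³/(4y₁y₂) = 0.00849 m. ΔE/E₁ = 0.00849/0.121 = 0.0701.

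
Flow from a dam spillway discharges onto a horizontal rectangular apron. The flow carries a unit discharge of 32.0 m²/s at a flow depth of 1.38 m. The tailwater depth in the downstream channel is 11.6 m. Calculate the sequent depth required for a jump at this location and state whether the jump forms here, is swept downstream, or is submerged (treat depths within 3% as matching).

V₁ = q/y₁ = 32.0/1.38 = 23.2 m/s. Fr₁ = V₁/√(g·y₁) = 23.2/√(9.81×1.38) = 6.30.
Bélanger equation: y₂/y₁ = ½[√(1 + 8Fr₁²) − 1] = ½[√318.7 − 1] = 8.43.
y₂ = 8.43 × 1.38 = 11.6 m.
Tailwater y_tw = 11.6 m: y_tw ≈ y₂, so the jump forms here.

y₂ = 11.6 m; the jump forms here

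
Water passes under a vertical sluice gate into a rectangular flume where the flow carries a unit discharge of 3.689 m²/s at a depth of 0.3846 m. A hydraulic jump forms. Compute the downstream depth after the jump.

y₂ = 2.500 m

V₁ = q/y₁ = 3.689/0.3846 = 9.592 m/s. Fr₁ = V₁/√(g·y₁) = 9.592/√(9.81×0.3846) = 4.938.
Conjugate-depth relation: y₂/y₁ = ½[√(1 + 8Fr₁²) − 1] = ½[√196.08 − 1] = 6.501.
y₂ = 6.501 × 0.3846 = 2.500 m.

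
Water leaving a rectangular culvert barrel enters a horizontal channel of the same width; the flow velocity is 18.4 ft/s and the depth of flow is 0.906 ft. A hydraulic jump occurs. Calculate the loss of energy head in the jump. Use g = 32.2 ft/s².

Fr₁ = V₁/√(g·y₁) = 18.4/√(32.2×0.906) = 3.41.
By Bélanger, y₂/y₁ = ½[√(1 + 8Fr₁²) − 1] = ½[√93.84 − 1] = 4.34.
y₂ = 4.34 × 0.906 = 3.94 ft.
q = V₁·y₁ = 18.4 × 0.906 = 16.7 ft²/s. V₂ = q/y₂ = 16.7/3.94 = 4.24 ft/s. E₁ = y₁ + V₁²/2g = 6.16 ft; E₂ = y₂ + V₂²/2g = 4.21 ft. ΔE = E₁ − E₂ = 1.95 ft.

ΔE = 1.95 ft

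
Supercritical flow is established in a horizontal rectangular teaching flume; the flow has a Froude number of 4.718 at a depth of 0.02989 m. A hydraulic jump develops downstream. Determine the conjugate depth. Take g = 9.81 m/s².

Fr₁ = 4.718 (given).
Sequent-depth ratio: y₂/y₁ = ½[√(1 + 8Fr₁²) − 1] = ½[√179.08 − 1] = 6.191.
y₂ = 6.191 × 0.02989 = 0.1850 m.

y₂ = 0.1850 m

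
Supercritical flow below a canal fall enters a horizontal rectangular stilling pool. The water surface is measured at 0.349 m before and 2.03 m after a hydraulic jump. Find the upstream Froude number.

Fr₁ = 4.45

For a rectangular channel the momentum equation gives q² = ½·g·y₁·y₂·(y₁ + y₂) = ½×9.81×0.349×2.03×2.38 = 8.27.
q = √8.27 = 2.88 m²/s.
V₁ = q/y₁ = 8.24 m/s; Fr₁ = V₁/√(g·y₁) = 4.45.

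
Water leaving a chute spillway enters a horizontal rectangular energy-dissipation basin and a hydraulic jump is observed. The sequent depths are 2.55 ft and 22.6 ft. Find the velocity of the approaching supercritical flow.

V₁ = 59.9 ft/s

For a rectangular channel the momentum equation gives q² = ½·g·y₁·y₂·(y₁ + y₂) = ½×32.2×2.55×22.6×25.2 = 23335.
q = √23335 = 153 ft²/s.
V₁ = q/y₁ = 153/2.55 = 59.9 ft/s.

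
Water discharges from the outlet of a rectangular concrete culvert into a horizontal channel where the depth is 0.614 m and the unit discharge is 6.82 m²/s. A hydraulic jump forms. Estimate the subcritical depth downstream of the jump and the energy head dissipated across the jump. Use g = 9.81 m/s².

V₁ = q/y₁ = 6.82/0.614 = 11.1 m/s. Fr₁ = V₁/√(g·y₁) = 11.1/√(9.81×0.614) = 4.53.
By Bélanger, y₂/y₁ = ½[√(1 + 8Fr₁²) − 1] = ½[√164.9 − 1] = 5.92.
y₂ = 5.92 × 0.614 = 3.63 m.
Head loss: ΔE = (y₂ − y₁)³/(4y₁y₂) = (3.63 − 0.614)³/(4×0.614×3.63) = 27.6/8.93 = 3.09 m.

y₂ = 3.63 m; ΔE = 3.09 m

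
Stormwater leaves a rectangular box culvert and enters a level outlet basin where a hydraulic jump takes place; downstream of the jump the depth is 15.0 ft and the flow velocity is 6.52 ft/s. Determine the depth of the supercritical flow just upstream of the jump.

Fr₂ = V₂/√(g·y₂) = 6.52/√(32.2×15.0) = 0.297.
Since the conjugate-depth ratio holds either way, y₁/y₂ = ½[√(1 + 8Fr₂²) − 1] = ½[√1.704 − 1] = 0.153.
y₁ = 0.153 × 15.0 = 2.29 ft.

y₁ = 2.29 ft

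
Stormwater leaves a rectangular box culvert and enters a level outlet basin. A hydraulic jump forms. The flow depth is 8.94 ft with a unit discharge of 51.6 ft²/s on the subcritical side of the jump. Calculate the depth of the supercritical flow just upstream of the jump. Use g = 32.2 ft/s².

V₂ = q/y₂ = 51.6/8.94 = 5.77 ft/s; Fr₂ = V₂/√(g·y₂) = 0.340.
The Bélanger relation is symmetric: y₁/y₂ = ½[√(1 + 8Fr₂²) − 1] = ½[√1.926 − 1] = 0.194.
y₁ = 0.194 × 8.94 = 1.73 ft.

y₁ = 1.73 ft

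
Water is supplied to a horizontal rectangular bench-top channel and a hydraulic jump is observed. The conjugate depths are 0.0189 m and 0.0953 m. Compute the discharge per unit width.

q = 0.0318 m²/s

For a rectangular channel the momentum equation gives q² = ½·g·y₁·y₂·(y₁ + y₂) = ½×9.81×0.0189×0.0953×0.114 = 0.00101.
q = √0.00101 = 0.0318 m²/s.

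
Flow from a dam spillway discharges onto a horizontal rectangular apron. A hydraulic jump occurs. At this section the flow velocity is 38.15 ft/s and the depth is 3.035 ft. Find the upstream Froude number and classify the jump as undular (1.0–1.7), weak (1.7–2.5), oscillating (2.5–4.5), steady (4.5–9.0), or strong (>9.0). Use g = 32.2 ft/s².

Fr₁ = 3.859; oscillating jump

Fr₁ = V₁/√(g·y₁) = 38.15/√(32.2×3.035) = 3.859.
Fr₁ = 3.859 lies in the oscillating range.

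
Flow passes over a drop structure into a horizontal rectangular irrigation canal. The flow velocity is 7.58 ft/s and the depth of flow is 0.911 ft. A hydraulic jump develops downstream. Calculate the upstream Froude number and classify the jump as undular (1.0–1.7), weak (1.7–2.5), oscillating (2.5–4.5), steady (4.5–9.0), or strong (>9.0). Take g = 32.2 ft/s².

Fr₁ = 1.40; undular jump

Fr₁ = V₁/√(g·y₁) = 7.58/√(32.2×0.911) = 1.40.
Fr₁ = 1.40 lies in the undular range.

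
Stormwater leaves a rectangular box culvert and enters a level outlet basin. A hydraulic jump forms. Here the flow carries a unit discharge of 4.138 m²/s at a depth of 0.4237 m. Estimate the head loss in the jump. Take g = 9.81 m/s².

V₁ = q/y₁ = 4.138/0.4237 = 9.766 m/s. Fr₁ = V₁/√(g·y₁) = 9.766/√(9.81×0.4237) = 4.790.
Sequent-depth ratio: y₂/y₁ = ½[√(1 + 8Fr₁²) − 1] = ½[√184.58 − 1] = 6.293.
y₂ = 6.293 × 0.4237 = 2.666 m.
Head loss: ΔE = (y₂ − y₁)³/(4y₁y₂) = (2.666 − 0.4237)³/(4×0.4237×2.666) = 11.28/4.519 = 2.496 m.

ΔE = 2.496 m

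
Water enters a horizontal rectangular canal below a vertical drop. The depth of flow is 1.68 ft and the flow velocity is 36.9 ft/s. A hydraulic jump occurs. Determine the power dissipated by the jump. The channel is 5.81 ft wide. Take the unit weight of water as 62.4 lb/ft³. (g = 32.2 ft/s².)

Fr₁ = V₁/√(g·y₁) = 36.9/√(32.2×1.68) = 5.02.
Bélanger equation: y₂/y₁ = ½[√(1 + 8Fr₁²) − 1] = ½[√202.4 − 1] = 6.61.
y₂ = 6.61 × 1.68 = 11.1 ft.
Head loss: ΔE = (y₂ − y₁)³/(4y₁y₂) = (11.1 − 1.68)³/(4×1.68×11.1) = 838/74.7 = 11.2 ft.
q = V₁·y₁ = 36.9 × 1.68 = 62.0 ft²/s. Q = q·b = 62.0 × 5.81 = 360 cfs. P = γ·Q·ΔE/550 = 62.4 × 360 × 11.2 / 550 = 459 hp.

P = 459 hp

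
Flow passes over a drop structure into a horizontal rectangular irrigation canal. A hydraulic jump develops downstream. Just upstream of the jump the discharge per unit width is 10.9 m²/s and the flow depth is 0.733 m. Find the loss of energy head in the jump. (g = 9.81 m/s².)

V₁ = q/y₁ = 10.9/0.733 = 14.9 m/s. Fr₁ = V₁/√(g·y₁) = 14.9/√(9.81×0.733) = 5.55.
By Bélanger, y₂/y₁ = ½[√(1 + 8Fr₁²) − 1] = ½[√247.0 − 1] = 7.36.
y₂ = 7.36 × 0.733 = 5.39 m.
V₂ = q/y₂ = 10.9/5.39 = 2.02 m/s. E₁ = y₁ + V₁²/2g = 12.0 m; E₂ = y₂ + V₂²/2g = 5.60 m. ΔE = E₁ − E₂ = 6.40 m.

ΔE = 6.40 m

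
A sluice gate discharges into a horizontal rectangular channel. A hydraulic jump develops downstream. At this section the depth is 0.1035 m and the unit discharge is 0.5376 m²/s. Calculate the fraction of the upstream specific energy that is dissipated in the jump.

ΔE/E₁ = 0.503 (50.3%)

V₁ = q/y₁ = 0.5376/0.1035 = 5.194 m/s. Fr₁ = V₁/√(g·y₁) = 5.194/√(9.81×0.1035) = 5.155.
Sequent-depth ratio: y₂/y₁ = ½[√(1 + 8Fr₁²) − 1] = ½[√213.58 − 1] = 6.807.
y₂ = 6.807 × 0.1035 = 0.7045 m.
E₁ = y₁ + V₁²/2g = 1.479 m. ΔE = (y₂ − y₁)³/(4y₁y₂) = 0.7444 m. ΔE/E₁ = 0.7444/1.479 = 0.503.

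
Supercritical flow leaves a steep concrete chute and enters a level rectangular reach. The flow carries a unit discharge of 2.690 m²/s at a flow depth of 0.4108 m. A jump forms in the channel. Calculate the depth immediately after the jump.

y₂ = 1.701 m

V₁ = q/y₁ = 2.690/0.4108 = 6.548 m/s. Fr₁ = V₁/√(g·y₁) = 6.548/√(9.81×0.4108) = 3.262.
Conjugate-depth relation: y₂/y₁ = ½[√(1 + 8Fr₁²) − 1] = ½[√86.121 − 1] = 4.140.
y₂ = 4.140 × 0.4108 = 1.701 m.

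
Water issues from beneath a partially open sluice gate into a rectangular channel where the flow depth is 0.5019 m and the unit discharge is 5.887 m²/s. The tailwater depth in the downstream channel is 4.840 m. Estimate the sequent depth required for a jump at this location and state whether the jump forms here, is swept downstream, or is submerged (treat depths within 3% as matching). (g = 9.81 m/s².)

y₂ = 3.509 m; the jump is submerged

V₁ = q/y₁ = 5.887/0.5019 = 11.73 m/s. Fr₁ = V₁/√(g·y₁) = 11.73/√(9.81×0.5019) = 5.286.
Conjugate-depth relation: y₂/y₁ = ½[√(1 + 8Fr₁²) − 1] = ½[√224.54 − 1] = 6.992.
y₂ = 6.992 × 0.5019 = 3.509 m.
Tailwater y_tw = 4.840 m: y_tw > y₂, so the jump is submerged.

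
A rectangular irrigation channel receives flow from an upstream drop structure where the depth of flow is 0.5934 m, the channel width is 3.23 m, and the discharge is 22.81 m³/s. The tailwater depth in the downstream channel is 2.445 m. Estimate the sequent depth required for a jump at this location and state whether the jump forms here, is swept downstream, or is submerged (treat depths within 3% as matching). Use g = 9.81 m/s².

q = Q/b = 22.81/3.23 = 7.062 m²/s; V₁ = q/y₁ = 11.90 m/s. Fr₁ = V₁/√(g·y₁) = 4.932.
Conjugate-depth relation: y₂/y₁ = ½[√(1 + 8Fr₁²) − 1] = ½[√195.64 − 1] = 6.494.
y₂ = 6.494 × 0.5934 = 3.853 m.
Tailwater y_tw = 2.445 m: y_tw < y₂, so the jump is swept downstream.

y₂ = 3.853 m; the jump is swept downstream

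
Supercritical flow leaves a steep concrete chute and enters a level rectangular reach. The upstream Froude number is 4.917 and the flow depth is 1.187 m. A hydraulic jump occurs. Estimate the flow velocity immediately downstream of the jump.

V₂ = 2.593 m/s

Fr₁ = 4.917 (given).
Sequent-depth ratio: y₂/y₁ = ½[√(1 + 8Fr₁²) − 1] = ½[√194.42 − 1] = 6.472.
y₂ = 6.472 × 1.187 = 7.682 m.
V₁ = Fr₁·√(g·y₁) = 4.917×√(9.81×1.187) = 16.78 m/s; q = V₁·y₁ = 19.92 m²/s.
V₂ = q/y₂ = 19.92/7.682 = 2.593 m/s.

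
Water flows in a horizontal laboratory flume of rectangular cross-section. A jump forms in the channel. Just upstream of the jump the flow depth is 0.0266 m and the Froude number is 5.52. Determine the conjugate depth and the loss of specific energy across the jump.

Fr₁ = 5.52 (given).
Conjugate-depth relation: y₂/y₁ = ½[√(1 + 8Fr₁²) − 1] = ½[√244.8 − 1] = 7.32.
y₂ = 7.32 × 0.0266 = 0.195 m.
V₁ = Fr₁·√(g·y₁) = 5.52×√(9.81×0.0266) = 2.82 m/s; q = V₁·y₁ = 0.0750 m²/s. V₂ = q/y₂ = 0.0750/0.195 = 0.385 m/s. E₁ = y₁ + V₁²/2g = 0.432 m; E₂ = y₂ + V₂²/2g = 0.202 m. ΔE = E₁ − E₂ = 0.230 m.

y₂ = 0.195 m; ΔE = 0.230 m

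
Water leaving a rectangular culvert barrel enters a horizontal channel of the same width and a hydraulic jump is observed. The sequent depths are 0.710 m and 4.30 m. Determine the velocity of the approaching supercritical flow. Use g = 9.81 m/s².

V₁ = 12.2 m/s

For a rectangular channel the momentum equation gives q² = ½·g·y₁·y₂·(y₁ + y₂) = ½×9.81×0.710×4.30×5.01 = 75.0.
q = √75.0 = 8.66 m²/s.
V₁ = q/y₁ = 8.66/0.710 = 12.2 m/s.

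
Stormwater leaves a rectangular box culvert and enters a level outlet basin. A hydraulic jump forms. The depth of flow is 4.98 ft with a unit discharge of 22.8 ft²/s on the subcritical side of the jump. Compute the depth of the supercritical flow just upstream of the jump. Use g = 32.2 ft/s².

V₂ = q/y₂ = 22.8/4.98 = 4.58 ft/s; Fr₂ = V₂/√(g·y₂) = 0.362.
The Bélanger relation is symmetric: y₁/y₂ = ½[√(1 + 8Fr₂²) − 1] = ½[√2.046 − 1] = 0.215.
y₁ = 0.215 × 4.98 = 1.07 ft.

y₁ = 1.07 ft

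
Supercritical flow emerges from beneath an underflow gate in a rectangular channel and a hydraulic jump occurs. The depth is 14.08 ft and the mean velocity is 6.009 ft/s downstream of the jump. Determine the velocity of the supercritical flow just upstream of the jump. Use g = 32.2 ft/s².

Fr₂ = V₂/√(g·y₂) = 6.009/√(32.2×14.08) = 0.2822.
The Bélanger relation is symmetric: y₁/y₂ = ½[√(1 + 8Fr₂²) − 1] = ½[√1.6371 − 1] = 0.1398.
y₁ = 0.1398 × 14.08 = 1.968 ft.
V₁ = q/y₁ = 84.61/1.968 = 43.00 ft/s.

V₁ = 43.00 ft/s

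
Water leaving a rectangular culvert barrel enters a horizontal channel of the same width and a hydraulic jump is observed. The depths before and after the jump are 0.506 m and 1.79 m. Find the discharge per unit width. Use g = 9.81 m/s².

For a rectangular channel the momentum equation gives q² = ½·g·y₁·y₂·(y₁ + y₂) = ½×9.81×0.506×1.79×2.30 = 10.2.
q = √10.2 = 3.19 m²/s.

q = 3.19 m²/s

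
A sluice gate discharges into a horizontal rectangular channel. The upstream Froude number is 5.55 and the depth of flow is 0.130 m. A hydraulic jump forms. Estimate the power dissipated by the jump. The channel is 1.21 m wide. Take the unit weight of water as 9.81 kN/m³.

P = 11.0 kW

Fr₁ = 5.55 (given).
Conjugate-depth relation: y₂/y₁ = ½[√(1 + 8Fr₁²) − 1] = ½[√247.4 − 1] = 7.36.
y₂ = 7.36 × 0.130 = 0.957 m.
Head loss: ΔE = (y₂ − y₁)³/(4y₁y₂) = (0.957 − 0.130)³/(4×0.130×0.957) = 0.566/0.498 = 1.14 m.
V₁ = Fr₁·√(g·y₁) = 5.55×√(9.81×0.130) = 6.27 m/s; q = V₁·y₁ = 0.815 m²/s. Q = q·b = 0.815 × 1.21 = 0.986 m³/s. P = γ·Q·ΔE = 9.81 × 0.986 × 1.14 = 11.0 kW.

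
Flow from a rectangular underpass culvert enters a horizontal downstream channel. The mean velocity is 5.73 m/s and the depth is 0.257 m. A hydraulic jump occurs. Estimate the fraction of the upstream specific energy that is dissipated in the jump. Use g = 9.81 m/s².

ΔE/E₁ = 0.343 (34.3%)

Fr₁ = V₁/√(g·y₁) = 5.73/√(9.81×0.257) = 3.61.
Conjugate-depth relation: y₂/y₁ = ½[√(1 + 8Fr₁²) − 1] = ½[√105.2 − 1] = 4.63.
y₂ = 4.63 × 0.257 = 1.19 m.
E₁ = y₁ + V₁²/2g = 1.93 m. ΔE = (y₂ − y₁)³/(4y₁y₂) = 0.663 m. ΔE/E₁ = 0.663/1.93 = 0.343.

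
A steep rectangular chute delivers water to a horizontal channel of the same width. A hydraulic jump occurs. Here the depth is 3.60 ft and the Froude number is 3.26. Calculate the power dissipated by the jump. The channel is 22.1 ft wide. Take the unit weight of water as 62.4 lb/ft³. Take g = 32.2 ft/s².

P = 2128 hp

Fr₁ = 3.26 (given).
From the momentum equation for a rectangular channel, y₂/y₁ = ½[√(1 + 8Fr₁²) − 1] = ½[√86.02 − 1] = 4.14.
y₂ = 4.14 × 3.60 = 14.9 ft.
Head loss: ΔE = (y₂ − y₁)³/(4y₁y₂) = (14.9 − 3.60)³/(4×3.60×14.9) = 1441/214 = 6.72 ft.
V₁ = Fr₁·√(g·y₁) = 3.26×√(32.2×3.60) = 35.1 ft/s; q = V₁·y₁ = 126 ft²/s. Q = q·b = 126 × 22.1 = 2792 cfs. P = γ·Q·ΔE/550 = 62.4 × 2792 × 6.72 / 550 = 2128 hp.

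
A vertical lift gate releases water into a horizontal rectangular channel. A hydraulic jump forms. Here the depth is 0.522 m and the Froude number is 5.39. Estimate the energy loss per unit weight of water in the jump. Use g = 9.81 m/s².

ΔE = 4.23 m

Fr₁ = 5.39 (given).
By Bélanger, y₂/y₁ = ½[√(1 + 8Fr₁²) − 1] = ½[√233.4 − 1] = 7.14.
y₂ = 7.14 × 0.522 = 3.73 m.
V₁ = Fr₁·√(g·y₁) = 5.39×√(9.81×0.522) = 12.2 m/s; q = V₁·y₁ = 6.37 m²/s. V₂ = q/y₂ = 6.37/3.73 = 1.71 m/s. E₁ = y₁ + V₁²/2g = 8.10 m; E₂ = y₂ + V₂²/2g = 3.88 m. ΔE = E₁ − E₂ = 4.23 m.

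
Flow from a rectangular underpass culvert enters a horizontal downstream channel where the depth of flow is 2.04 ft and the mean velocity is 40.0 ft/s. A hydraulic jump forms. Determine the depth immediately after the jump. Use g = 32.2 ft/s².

Fr₁ = V₁/√(g·y₁) = 40.0/√(32.2×2.04) = 4.94.
Conjugate-depth relation: y₂/y₁ = ½[√(1 + 8Fr₁²) − 1] = ½[√195.9 − 1] = 6.50.
y₂ = 6.50 × 2.04 = 13.3 ft.

y₂ = 13.3 ft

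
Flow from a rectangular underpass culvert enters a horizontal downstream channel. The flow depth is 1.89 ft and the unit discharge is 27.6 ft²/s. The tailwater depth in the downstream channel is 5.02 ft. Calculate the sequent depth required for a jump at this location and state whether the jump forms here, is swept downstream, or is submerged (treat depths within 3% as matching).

V₁ = q/y₁ = 27.6/1.89 = 14.6 ft/s. Fr₁ = V₁/√(g·y₁) = 14.6/√(32.2×1.89) = 1.87.
From the momentum equation for a rectangular channel, y₂/y₁ = ½[√(1 + 8Fr₁²) − 1] = ½[√29.03 − 1] = 2.19.
y₂ = 2.19 × 1.89 = 4.15 ft.
Tailwater y_tw = 5.02 ft: y_tw > y₂, so the jump is submerged.

y₂ = 4.15 ft; the jump is submerged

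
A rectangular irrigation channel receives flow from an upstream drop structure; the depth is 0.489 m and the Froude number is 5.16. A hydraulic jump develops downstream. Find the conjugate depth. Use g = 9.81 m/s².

y₂ = 3.33 m

Fr₁ = 5.16 (given).
From the momentum equation for a rectangular channel, y₂/y₁ = ½[√(1 + 8Fr₁²) − 1] = ½[√214.0 − 1] = 6.81.
y₂ = 6.81 × 0.489 = 3.33 m.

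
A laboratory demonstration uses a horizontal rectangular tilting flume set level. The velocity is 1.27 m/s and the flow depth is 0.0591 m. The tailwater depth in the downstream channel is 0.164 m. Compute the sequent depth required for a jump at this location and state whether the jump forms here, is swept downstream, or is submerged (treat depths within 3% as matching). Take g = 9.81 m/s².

Fr₁ = V₁/√(g·y₁) = 1.27/√(9.81×0.0591) = 1.67.
By Bélanger, y₂/y₁ = ½[√(1 + 8Fr₁²) − 1] = ½[√23.26 − 1] = 1.91.
y₂ = 1.91 × 0.0591 = 0.113 m.
Tailwater y_tw = 0.164 m: y_tw > y₂, so the jump is submerged.

y₂ = 0.113 m; the jump is submerged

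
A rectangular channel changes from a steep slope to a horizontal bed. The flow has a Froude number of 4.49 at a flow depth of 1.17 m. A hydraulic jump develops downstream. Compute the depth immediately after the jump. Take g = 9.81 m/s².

Fr₁ = 4.49 (given).
By Bélanger, y₂/y₁ = ½[√(1 + 8Fr₁²) − 1] = ½[√162.3 − 1] = 5.87.
y₂ = 5.87 × 1.17 = 6.87 m.

y₂ = 6.87 m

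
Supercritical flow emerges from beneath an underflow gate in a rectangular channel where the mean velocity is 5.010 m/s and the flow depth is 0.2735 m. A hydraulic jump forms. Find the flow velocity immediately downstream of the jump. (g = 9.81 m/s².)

Fr₁ = V₁/√(g·y₁) = 5.010/√(9.81×0.2735) = 3.059.
Bélanger equation: y₂/y₁ = ½[√(1 + 8Fr₁²) − 1] = ½[√75.841 − 1] = 3.854.
y₂ = 3.854 × 0.2735 = 1.054 m.
q = V₁·y₁ = 5.010 × 0.2735 = 1.370 m²/s.
V₂ = q/y₂ = 1.370/1.054 = 1.300 m/s.

V₂ = 1.300 m/s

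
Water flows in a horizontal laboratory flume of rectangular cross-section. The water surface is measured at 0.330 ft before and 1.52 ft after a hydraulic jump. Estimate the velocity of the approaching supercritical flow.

V₁ = 11.7 ft/s

For a rectangular channel the momentum equation gives q² = ½·g·y₁·y₂·(y₁ + y₂) = ½×32.2×0.330×1.52×1.85 = 14.9.
q = √14.9 = 3.87 ft²/s.
V₁ = q/y₁ = 3.87/0.330 = 11.7 ft/s.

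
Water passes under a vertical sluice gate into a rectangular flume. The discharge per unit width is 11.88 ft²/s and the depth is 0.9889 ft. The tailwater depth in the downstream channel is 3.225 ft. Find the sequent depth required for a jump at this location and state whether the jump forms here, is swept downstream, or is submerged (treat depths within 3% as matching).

y₂ = 2.524 ft; the jump is submerged

V₁ = q/y₁ = 11.88/0.9889 = 12.01 ft/s. Fr₁ = V₁/√(g·y₁) = 12.01/√(32.2×0.9889) = 2.129.
From the momentum equation for a rectangular channel, y₂/y₁ = ½[√(1 + 8Fr₁²) − 1] = ½[√37.259 − 1] = 2.552.
y₂ = 2.552 × 0.9889 = 2.524 ft.
Tailwater y_tw = 3.225 ft: y_tw > y₂, so the jump is submerged.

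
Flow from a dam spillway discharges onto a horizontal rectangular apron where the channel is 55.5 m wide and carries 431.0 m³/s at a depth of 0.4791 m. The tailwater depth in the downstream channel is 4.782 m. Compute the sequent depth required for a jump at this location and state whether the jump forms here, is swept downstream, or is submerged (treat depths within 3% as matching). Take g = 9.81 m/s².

q = Q/b = 431.0/55.5 = 7.766 m²/s; V₁ = q/y₁ = 16.21 m/s. Fr₁ = V₁/√(g·y₁) = 7.477.
Conjugate-depth relation: y₂/y₁ = ½[√(1 + 8Fr₁²) − 1] = ½[√448.21 − 1] = 10.09.
y₂ = 10.09 × 0.4791 = 4.832 m.
Tailwater y_tw = 4.782 m: y_tw ≈ y₂, so the jump forms here.

y₂ = 4.832 m; the jump forms here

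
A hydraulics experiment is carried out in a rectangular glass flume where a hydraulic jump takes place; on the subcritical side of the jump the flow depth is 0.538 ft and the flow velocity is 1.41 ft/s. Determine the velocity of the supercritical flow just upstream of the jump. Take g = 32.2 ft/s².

Fr₂ = V₂/√(g·y₂) = 1.41/√(32.2×0.538) = 0.339.
From the momentum equation (using Fr₂), y₁/y₂ = ½[√(1 + 8Fr₂²) − 1] = ½[√1.918 − 1] = 0.192.
y₁ = 0.192 × 0.538 = 0.104 ft.
V₁ = q/y₁ = 0.759/0.104 = 7.33 ft/s.

V₁ = 7.33 ft/s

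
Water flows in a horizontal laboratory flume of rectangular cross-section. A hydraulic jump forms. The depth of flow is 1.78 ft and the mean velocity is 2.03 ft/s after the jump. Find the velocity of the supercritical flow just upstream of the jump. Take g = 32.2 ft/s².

V₁ = 15.9 ft/s

Fr₂ = V₂/√(g·y₂) = 2.03/√(32.2×1.78) = 0.268.
Since the conjugate-depth ratio holds either way, y₁/y₂ = ½[√(1 + 8Fr₂²) − 1] = ½[√1.575 − 1] = 0.128.
y₁ = 0.128 × 1.78 = 0.227 ft.
V₁ = q/y₁ = 3.61/0.227 = 15.9 ft/s.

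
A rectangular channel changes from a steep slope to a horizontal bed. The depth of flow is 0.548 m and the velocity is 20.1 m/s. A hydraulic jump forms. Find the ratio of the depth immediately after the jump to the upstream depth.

y₂/y₁ = 11.8

Fr₁ = V₁/√(g·y₁) = 20.1/√(9.81×0.548) = 8.67.
Sequent-depth ratio: y₂/y₁ = ½[√(1 + 8Fr₁²) − 1] = ½[√602.2 − 1] = 11.8.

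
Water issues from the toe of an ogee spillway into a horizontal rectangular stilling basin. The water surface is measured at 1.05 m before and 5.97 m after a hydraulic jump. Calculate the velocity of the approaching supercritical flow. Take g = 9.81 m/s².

For a rectangular channel the momentum equation gives q² = ½·g·y₁·y₂·(y₁ + y₂) = ½×9.81×1.05×5.97×7.02 = 216.
q = √216 = 14.7 m²/s.
V₁ = q/y₁ = 14.7/1.05 = 14.0 m/s.

V₁ = 14.0 m/s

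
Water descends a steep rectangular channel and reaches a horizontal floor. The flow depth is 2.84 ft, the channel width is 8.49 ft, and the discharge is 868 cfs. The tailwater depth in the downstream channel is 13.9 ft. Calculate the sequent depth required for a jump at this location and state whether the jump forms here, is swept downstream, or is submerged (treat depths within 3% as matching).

y₂ = 13.8 ft; the jump forms here

q = Q/b = 868/8.49 = 102 ft²/s; V₁ = q/y₁ = 36.0 ft/s. Fr₁ = V₁/√(g·y₁) = 3.76.
From the momentum equation for a rectangular channel, y₂/y₁ = ½[√(1 + 8Fr₁²) − 1] = ½[√114.4 − 1] = 4.85.
y₂ = 4.85 × 2.84 = 13.8 ft.
Tailwater y_tw = 13.9 ft: y_tw ≈ y₂, so the jump forms here.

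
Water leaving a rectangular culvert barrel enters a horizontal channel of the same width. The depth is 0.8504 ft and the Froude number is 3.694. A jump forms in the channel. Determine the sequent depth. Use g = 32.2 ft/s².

y₂ = 4.038 ft

Fr₁ = 3.694 (given).
Sequent-depth ratio: y₂/y₁ = ½[√(1 + 8Fr₁²) − 1] = ½[√110.17 − 1] = 4.748.
y₂ = 4.748 × 0.8504 = 4.038 ft.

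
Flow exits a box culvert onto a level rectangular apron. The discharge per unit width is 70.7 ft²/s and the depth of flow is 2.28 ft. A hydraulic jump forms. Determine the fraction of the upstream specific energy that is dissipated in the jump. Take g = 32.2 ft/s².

V₁ = q/y₁ = 70.7/2.28 = 31.0 ft/s. Fr₁ = V₁/√(g·y₁) = 31.0/√(32.2×2.28) = 3.62.
Bélanger equation: y₂/y₁ = ½[√(1 + 8Fr₁²) − 1] = ½[√105.8 − 1] = 4.64.
y₂ = 4.64 × 2.28 = 10.6 ft.
E₁ = y₁ + V₁²/2g = 17.2 ft. ΔE = (y₂ − y₁)³/(4y₁y₂) = 5.93 ft. ΔE/E₁ = 5.93/17.2 = 0.345.

ΔE/E₁ = 0.345 (34.5%)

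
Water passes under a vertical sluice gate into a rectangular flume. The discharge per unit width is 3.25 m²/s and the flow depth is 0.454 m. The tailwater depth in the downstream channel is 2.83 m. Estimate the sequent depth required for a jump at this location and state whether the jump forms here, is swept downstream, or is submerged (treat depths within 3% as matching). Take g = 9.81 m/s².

V₁ = q/y₁ = 3.25/0.454 = 7.16 m/s. Fr₁ = V₁/√(g·y₁) = 7.16/√(9.81×0.454) = 3.39.
Bélanger equation: y₂/y₁ = ½[√(1 + 8Fr₁²) − 1] = ½[√93.05 − 1] = 4.32.
y₂ = 4.32 × 0.454 = 1.96 m.
Tailwater y_tw = 2.83 m: y_tw > y₂, so the jump is submerged.

y₂ = 1.96 m; the jump is submerged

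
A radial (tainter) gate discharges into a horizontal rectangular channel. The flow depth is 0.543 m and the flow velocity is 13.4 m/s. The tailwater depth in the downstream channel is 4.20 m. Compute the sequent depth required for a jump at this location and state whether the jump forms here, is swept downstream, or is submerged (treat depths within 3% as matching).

y₂ = 4.20 m; the jump forms here

Fr₁ = V₁/√(g·y₁) = 13.4/√(9.81×0.543) = 5.81.
Bélanger equation: y₂/y₁ = ½[√(1 + 8Fr₁²) − 1] = ½[√270.7 − 1] = 7.73.
y₂ = 7.73 × 0.543 = 4.20 m.
Tailwater y_tw = 4.20 m: y_tw ≈ y₂, so the jump forms here.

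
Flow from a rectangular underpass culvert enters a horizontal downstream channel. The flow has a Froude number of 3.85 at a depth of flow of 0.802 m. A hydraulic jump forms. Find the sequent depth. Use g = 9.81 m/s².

y₂ = 3.98 m

Fr₁ = 3.85 (given).
Bélanger equation: y₂/y₁ = ½[√(1 + 8Fr₁²) − 1] = ½[√119.6 − 1] = 4.97.
y₂ = 4.97 × 0.802 = 3.98 m.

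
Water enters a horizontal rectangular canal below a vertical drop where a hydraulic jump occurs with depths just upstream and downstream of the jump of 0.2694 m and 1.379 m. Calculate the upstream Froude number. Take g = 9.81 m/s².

For a rectangular channel the momentum equation gives q² = ½·g·y₁·y₂·(y₁ + y₂) = ½×9.81×0.2694×1.379×1.648 = 3.004.
q = √3.004 = 1.733 m²/s.
V₁ = q/y₁ = 6.433 m/s; Fr₁ = V₁/√(g·y₁) = 3.957.

Fr₁ = 3.957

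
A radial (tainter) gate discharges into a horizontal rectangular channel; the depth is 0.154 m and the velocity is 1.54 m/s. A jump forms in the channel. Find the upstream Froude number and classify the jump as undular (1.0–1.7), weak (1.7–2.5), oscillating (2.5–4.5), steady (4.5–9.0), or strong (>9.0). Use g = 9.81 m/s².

Fr₁ = V₁/√(g·y₁) = 1.54/√(9.81×0.154) = 1.25.
Fr₁ = 1.25 lies in the undular range.

Fr₁ = 1.25; undular jump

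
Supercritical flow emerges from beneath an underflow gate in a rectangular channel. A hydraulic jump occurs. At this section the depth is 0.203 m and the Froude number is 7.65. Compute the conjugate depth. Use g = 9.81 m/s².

Fr₁ = 7.65 (given).
Conjugate-depth relation: y₂/y₁ = ½[√(1 + 8Fr₁²) − 1] = ½[√469.2 − 1] = 10.3.
y₂ = 10.3 × 0.203 = 2.10 m.

y₂ = 2.10 m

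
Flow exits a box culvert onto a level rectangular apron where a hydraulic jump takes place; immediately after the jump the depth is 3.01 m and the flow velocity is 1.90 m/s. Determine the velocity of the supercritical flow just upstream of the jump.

V₁ = 9.35 m/s

Fr₂ = V₂/√(g·y₂) = 1.90/√(9.81×3.01) = 0.350.
From the momentum equation (using Fr₂), y₁/y₂ = ½[√(1 + 8Fr₂²) − 1] = ½[√1.978 − 1] = 0.203.
y₁ = 0.203 × 3.01 = 0.612 m.
V₁ = q/y₁ = 5.72/0.612 = 9.35 m/s.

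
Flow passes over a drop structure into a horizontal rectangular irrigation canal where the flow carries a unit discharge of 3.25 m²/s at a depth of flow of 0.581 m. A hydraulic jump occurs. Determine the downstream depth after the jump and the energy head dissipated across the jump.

y₂ = 1.66 m; ΔE = 0.323 m

V₁ = q/y₁ = 3.25/0.581 = 5.59 m/s. Fr₁ = V₁/√(g·y₁) = 5.59/√(9.81×0.581) = 2.34.
Conjugate-depth relation: y₂/y₁ = ½[√(1 + 8Fr₁²) − 1] = ½[√44.92 − 1] = 2.85.
y₂ = 2.85 × 0.581 = 1.66 m.
V₂ = q/y₂ = 3.25/1.66 = 1.96 m/s. E₁ = y₁ + V₁²/2g = 2.18 m; E₂ = y₂ + V₂²/2g = 1.85 m. ΔE = E₁ − E₂ = 0.323 m.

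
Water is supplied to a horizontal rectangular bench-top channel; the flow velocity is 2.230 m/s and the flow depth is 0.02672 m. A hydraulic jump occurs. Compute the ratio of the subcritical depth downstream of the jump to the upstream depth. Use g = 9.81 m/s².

Fr₁ = V₁/√(g·y₁) = 2.230/√(9.81×0.02672) = 4.356.
Bélanger equation: y₂/y₁ = ½[√(1 + 8Fr₁²) − 1] = ½[√152.77 − 1] = 5.680.

y₂/y₁ = 5.680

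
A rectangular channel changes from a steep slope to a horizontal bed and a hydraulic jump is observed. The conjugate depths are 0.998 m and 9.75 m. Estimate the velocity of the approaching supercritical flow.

For a rectangular channel the momentum equation gives q² = ½·g·y₁·y₂·(y₁ + y₂) = ½×9.81×0.998×9.75×10.7 = 513.
q = √513 = 22.6 m²/s.
V₁ = q/y₁ = 22.6/0.998 = 22.7 m/s.

V₁ = 22.7 m/s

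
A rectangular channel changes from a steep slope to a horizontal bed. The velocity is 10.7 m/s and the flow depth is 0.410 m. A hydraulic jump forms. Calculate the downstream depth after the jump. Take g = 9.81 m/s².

y₂ = 2.90 m

Fr₁ = V₁/√(g·y₁) = 10.7/√(9.81×0.410) = 5.34.
By Bélanger, y₂/y₁ = ½[√(1 + 8Fr₁²) − 1] = ½[√228.7 − 1] = 7.06.
y₂ = 7.06 × 0.410 = 2.90 m.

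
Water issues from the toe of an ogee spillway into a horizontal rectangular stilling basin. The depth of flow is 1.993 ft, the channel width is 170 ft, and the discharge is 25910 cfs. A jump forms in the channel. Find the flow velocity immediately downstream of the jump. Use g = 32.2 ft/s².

q = Q/b = 25910/170 = 152.4 ft²/s; V₁ = q/y₁ = 76.47 ft/s. Fr₁ = V₁/√(g·y₁) = 9.546.
From the momentum equation for a rectangular channel, y₂/y₁ = ½[√(1 + 8Fr₁²) − 1] = ½[√730.04 − 1] = 13.01.
y₂ = 13.01 × 1.993 = 25.93 ft.
V₂ = q/y₂ = 152.4/25.93 = 5.878 ft/s.

V₂ = 5.878 ft/s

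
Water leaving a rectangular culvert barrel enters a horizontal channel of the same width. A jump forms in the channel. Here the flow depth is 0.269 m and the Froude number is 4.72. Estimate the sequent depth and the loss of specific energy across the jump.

y₂ = 1.67 m; ΔE = 1.52 m

Fr₁ = 4.72 (given).
Conjugate-depth relation: y₂/y₁ = ½[√(1 + 8Fr₁²) − 1] = ½[√179.2 − 1] = 6.19.
y₂ = 6.19 × 0.269 = 1.67 m.
V₁ = Fr₁·√(g·y₁) = 4.72×√(9.81×0.269) = 7.67 m/s; q = V₁·y₁ = 2.06 m²/s. V₂ = q/y₂ = 2.06/1.67 = 1.24 m/s. E₁ = y₁ + V₁²/2g = 3.27 m; E₂ = y₂ + V₂²/2g = 1.74 m. ΔE = E₁ − E₂ = 1.52 m.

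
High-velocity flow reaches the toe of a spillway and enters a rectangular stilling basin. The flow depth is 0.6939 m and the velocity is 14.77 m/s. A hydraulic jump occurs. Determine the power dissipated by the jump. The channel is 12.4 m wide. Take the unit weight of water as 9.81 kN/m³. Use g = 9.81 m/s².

P = 7975 kW

Fr₁ = V₁/√(g·y₁) = 14.77/√(9.81×0.6939) = 5.661.
Bélanger equation: y₂/y₁ = ½[√(1 + 8Fr₁²) − 1] = ½[√257.38 − 1] = 7.522.
y₂ = 7.522 × 0.6939 = 5.219 m.
q = V₁·y₁ = 14.77 × 0.6939 = 10.25 m²/s. V₂ = q/y₂ = 10.25/5.219 = 1.964 m/s. E₁ = y₁ + V₁²/2g = 11.81 m; E₂ = y₂ + V₂²/2g = 5.416 m. ΔE = E₁ − E₂ = 6.397 m.
Q = q·b = 10.25 × 12.4 = 127.1 m³/s. P = γ·Q·ΔE = 9.81 × 127.1 × 6.397 = 7975 kW.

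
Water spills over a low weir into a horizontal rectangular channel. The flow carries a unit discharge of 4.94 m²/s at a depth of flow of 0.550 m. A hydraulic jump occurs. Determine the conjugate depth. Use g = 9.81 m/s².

V₁ = q/y₁ = 4.94/0.550 = 8.98 m/s. Fr₁ = V₁/√(g·y₁) = 8.98/√(9.81×0.550) = 3.87.
Bélanger equation: y₂/y₁ = ½[√(1 + 8Fr₁²) − 1] = ½[√120.6 − 1] = 4.99.
y₂ = 4.99 × 0.550 = 2.75 m.

y₂ = 2.75 m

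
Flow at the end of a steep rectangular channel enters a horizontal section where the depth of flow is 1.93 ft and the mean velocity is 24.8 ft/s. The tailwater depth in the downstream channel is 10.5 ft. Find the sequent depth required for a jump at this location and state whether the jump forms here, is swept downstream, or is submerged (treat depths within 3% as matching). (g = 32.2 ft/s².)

Fr₁ = V₁/√(g·y₁) = 24.8/√(32.2×1.93) = 3.15.
Conjugate-depth relation: y₂/y₁ = ½[√(1 + 8Fr₁²) − 1] = ½[√80.17 − 1] = 3.98.
y₂ = 3.98 × 1.93 = 7.68 ft.
Tailwater y_tw = 10.5 ft: y_tw > y₂, so the jump is submerged.

y₂ = 7.68 ft; the jump is submerged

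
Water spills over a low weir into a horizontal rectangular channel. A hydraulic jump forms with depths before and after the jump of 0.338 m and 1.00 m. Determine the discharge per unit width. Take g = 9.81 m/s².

For a rectangular channel the momentum equation gives q² = ½·g·y₁·y₂·(y₁ + y₂) = ½×9.81×0.338×1.00×1.34 = 2.22.
q = √2.22 = 1.49 m²/s.

q = 1.49 m²/s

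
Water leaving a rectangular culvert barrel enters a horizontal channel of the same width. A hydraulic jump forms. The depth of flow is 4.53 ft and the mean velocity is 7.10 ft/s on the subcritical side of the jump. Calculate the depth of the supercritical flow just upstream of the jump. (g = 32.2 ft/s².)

y₁ = 2.13 ft

Fr₂ = V₂/√(g·y₂) = 7.10/√(32.2×4.53) = 0.588.
The Bélanger relation is symmetric: y₁/y₂ = ½[√(1 + 8Fr₂²) − 1] = ½[√3.765 − 1] = 0.470.
y₁ = 0.470 × 4.53 = 2.13 ft.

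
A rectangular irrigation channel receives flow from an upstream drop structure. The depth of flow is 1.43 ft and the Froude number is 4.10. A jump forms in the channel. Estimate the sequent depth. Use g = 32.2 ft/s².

y₂ = 7.61 ft

Fr₁ = 4.10 (given).
From the momentum equation for a rectangular channel, y₂/y₁ = ½[√(1 + 8Fr₁²) − 1] = ½[√135.5 − 1] = 5.32.
y₂ = 5.32 × 1.43 = 7.61 ft.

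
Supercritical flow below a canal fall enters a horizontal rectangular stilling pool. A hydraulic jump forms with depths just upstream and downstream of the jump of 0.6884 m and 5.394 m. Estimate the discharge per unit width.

For a rectangular channel the momentum equation gives q² = ½·g·y₁·y₂·(y₁ + y₂) = ½×9.81×0.6884×5.394×6.082 = 110.8.
q = √110.8 = 10.53 m²/s.

q = 10.53 m²/s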